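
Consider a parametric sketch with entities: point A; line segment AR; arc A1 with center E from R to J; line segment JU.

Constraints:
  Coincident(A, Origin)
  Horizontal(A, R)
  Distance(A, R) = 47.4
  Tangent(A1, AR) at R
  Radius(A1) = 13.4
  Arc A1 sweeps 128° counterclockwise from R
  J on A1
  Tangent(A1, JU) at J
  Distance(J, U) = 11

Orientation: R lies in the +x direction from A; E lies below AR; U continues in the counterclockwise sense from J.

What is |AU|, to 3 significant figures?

53.1

A is at the origin; A and R share the same y with |AR| = 47.4 and R on the +x side, so R = (47.4, 0.00). A1 meets AR tangentially, so ER is at right angles to AR, so E = R + (0, -13.4) = (47.4, -13.4). On A1, R sits at bearing 90° from E; a 128° counterclockwise sweep puts J at bearing 218°, so J = E + 13.4·(cos 218°, sin 218°) = (36.8, -21.6). Since A1 is tangent to JU there, EJ ⟂ JU, so JU runs along (−sin 218°, cos 218°); with |JU| = 11.0, U = (43.6, -30.3). Then |AU| = |U − A| = 53.1.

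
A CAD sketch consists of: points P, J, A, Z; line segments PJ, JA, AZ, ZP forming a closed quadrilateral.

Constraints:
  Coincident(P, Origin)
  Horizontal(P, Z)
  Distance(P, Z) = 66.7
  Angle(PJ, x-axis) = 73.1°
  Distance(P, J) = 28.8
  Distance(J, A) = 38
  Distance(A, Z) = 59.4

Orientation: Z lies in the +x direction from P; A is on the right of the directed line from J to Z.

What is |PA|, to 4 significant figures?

13.29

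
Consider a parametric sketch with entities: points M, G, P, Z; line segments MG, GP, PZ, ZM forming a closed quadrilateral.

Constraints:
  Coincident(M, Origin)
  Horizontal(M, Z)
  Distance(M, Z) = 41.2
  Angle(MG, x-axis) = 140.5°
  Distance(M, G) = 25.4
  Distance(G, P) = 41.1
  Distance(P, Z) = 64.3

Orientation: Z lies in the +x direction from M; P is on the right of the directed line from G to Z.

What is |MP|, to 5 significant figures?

30.782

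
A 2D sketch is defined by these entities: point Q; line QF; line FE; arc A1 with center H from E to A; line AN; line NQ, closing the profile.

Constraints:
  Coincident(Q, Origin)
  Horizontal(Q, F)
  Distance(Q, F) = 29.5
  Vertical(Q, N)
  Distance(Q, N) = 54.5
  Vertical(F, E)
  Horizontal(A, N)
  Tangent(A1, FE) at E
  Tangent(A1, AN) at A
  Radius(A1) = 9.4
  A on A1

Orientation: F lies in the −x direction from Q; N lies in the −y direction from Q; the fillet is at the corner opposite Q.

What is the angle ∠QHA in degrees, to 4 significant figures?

156.0°

Q is at the origin; QF is horizontal with |QF| = 29.5 and F on the −x side, so F = (-29.50, 0.000). QN is vertical with |QN| = 54.5 and N on the −y side, so N = (0.000, -54.50). The virtual corner opposite Q is at (-29.50, -54.50). A1 meets FE tangentially, so HE is at right angles to FE and A1 meets AN tangentially, so HA is at right angles to AN, with radius 9.4, so the center H sits 9.4 in from both sides at H = (-20.10, -45.10). That places the tangent points at E = (-29.50, -45.10) on FE and A = (-20.10, -54.50) on AN. Then cos ∠QHA = HQ·HA / (|HQ||HA|), giving 156.0°.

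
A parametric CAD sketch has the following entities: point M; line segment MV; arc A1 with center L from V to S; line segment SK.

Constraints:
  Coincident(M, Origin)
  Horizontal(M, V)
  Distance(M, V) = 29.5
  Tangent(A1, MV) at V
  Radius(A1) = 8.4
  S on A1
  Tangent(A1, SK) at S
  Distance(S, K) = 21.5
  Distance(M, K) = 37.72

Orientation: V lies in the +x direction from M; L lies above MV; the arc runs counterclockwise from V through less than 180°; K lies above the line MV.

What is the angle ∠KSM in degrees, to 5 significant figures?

71.570°

Checks: |LS| = 8.400 ✓; ∠(LS, SK) = 90.00° ✓; |SK| = 21.50 ✓; |MK| = 37.72 ✓.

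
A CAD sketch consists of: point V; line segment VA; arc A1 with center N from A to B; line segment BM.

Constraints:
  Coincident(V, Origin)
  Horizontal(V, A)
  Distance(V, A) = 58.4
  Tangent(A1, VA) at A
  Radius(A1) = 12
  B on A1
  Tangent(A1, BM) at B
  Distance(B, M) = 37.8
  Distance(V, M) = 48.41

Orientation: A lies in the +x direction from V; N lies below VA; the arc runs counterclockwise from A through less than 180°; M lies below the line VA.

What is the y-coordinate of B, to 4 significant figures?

-5.989

Checks: |NB| = 12.00 ✓; ∠(NB, BM) = 90.00° ✓; |BM| = 37.80 ✓; |VM| = 48.41 ✓.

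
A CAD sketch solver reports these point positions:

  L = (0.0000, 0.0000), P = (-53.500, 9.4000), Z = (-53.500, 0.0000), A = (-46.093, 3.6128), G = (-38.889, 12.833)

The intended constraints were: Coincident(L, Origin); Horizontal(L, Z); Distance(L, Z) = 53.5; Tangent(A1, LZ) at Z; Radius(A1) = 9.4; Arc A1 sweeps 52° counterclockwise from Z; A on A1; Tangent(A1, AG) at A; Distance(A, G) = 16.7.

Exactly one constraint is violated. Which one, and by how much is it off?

Distance(A, G) = 16.7 — off by 5.00.

L = (0.00, 0.00) ✓; L.y = 0.00, Z.y = 0.00 ✓; |LZ| = 53.50 ✓; ∠(PZ, ZL) = 90.00° ✓; |PZ| = 9.400 ✓; bearing(P→A) − bearing(P→Z) = 52.00° ✓; |PA| = 9.400 ✓; ∠(PA, AG) = 90.00° ✓; |AG| = 11.70 ✗.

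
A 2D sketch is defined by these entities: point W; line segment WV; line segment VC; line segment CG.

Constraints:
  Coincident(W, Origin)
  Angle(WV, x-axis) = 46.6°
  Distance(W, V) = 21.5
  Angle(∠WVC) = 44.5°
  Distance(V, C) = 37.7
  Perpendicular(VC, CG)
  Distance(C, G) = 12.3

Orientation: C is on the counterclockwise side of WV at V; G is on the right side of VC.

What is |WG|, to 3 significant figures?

35.3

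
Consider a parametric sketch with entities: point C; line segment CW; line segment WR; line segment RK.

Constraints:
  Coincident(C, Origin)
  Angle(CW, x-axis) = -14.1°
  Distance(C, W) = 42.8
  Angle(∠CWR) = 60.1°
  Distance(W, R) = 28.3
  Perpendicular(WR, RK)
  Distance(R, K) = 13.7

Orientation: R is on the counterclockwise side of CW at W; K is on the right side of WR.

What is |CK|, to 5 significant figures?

51.278

C is at the origin; CW runs at -14.1° with length 42.8, so W = 42.8·(cos -14.1°, sin -14.1°) = (41.511, -10.427). ∠CWR = 60.1°, so WR runs at -14.1° + (180° − 60.1°) = 105.80° from the x-axis; with |WR| = 28.3, R = W + 28.3·(cos 105.80°, sin 105.80°) = (33.805, 16.804). The perpendicularity gives RK at right angles to WR; with |RK| = 13.7 on the right of WR, K = R + 13.7·(0.96222, 0.27228) = (46.987, 20.534). Then |CK| = |K − C| = 51.278.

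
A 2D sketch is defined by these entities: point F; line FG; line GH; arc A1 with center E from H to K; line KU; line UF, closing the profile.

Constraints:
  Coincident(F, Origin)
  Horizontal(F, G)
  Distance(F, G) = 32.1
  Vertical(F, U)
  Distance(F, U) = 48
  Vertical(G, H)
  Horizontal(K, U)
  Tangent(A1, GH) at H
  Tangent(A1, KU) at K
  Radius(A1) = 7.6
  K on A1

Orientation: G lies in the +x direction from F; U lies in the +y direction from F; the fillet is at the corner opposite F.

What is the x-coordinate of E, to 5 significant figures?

24.500

F is at the origin; F and G share the same y with |FG| = 32.1 and G on the +x side, so G = (32.100, 0.0000). FU is vertical with |FU| = 48.0 and U on the +y side, so U = (0.0000, 48.000). The virtual corner opposite F is at (32.100, 48.000). The tangent condition forces EH to be normal to GH and since A1 is tangent to KU there, EK ⟂ KU, with radius 7.6, so the center E sits 7.6 in from both sides at E = (24.500, 40.400). So E.x = 24.500.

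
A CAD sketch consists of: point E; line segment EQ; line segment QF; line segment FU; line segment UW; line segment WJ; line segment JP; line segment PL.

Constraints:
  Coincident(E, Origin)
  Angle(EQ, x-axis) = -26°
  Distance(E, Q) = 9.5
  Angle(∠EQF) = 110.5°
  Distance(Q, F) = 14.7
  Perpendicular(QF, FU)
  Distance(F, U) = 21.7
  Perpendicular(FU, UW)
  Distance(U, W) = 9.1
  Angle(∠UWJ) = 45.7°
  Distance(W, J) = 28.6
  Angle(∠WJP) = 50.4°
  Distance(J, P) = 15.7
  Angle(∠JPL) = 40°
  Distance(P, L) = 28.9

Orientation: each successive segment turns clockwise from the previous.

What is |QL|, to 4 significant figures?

7.171

E is at the origin; EQ runs at -26.0° with length 9.5, so Q = (8.539, -4.165). ∠EQF = 110.5° gives QF at -95.50° from the x-axis; with |QF| = 14.7, F = (7.130, -18.80). QF ⟂ FU, so FU runs at 174.5°; with |FU| = 21.7, U = (-14.47, -16.72). The perpendicularity gives UW at right angles to FU, so UW runs at 84.50°; with |UW| = 9.1, W = (-13.60, -7.659). ∠UWJ = 45.7° gives WJ at -49.80° from the x-axis; with |WJ| = 28.6, J = (4.862, -29.50). ∠WJP = 50.4° gives JP at -179.4° from the x-axis; with |JP| = 15.7, P = (-10.84, -29.67). ∠JPL = 40.0° gives PL at 40.60° from the x-axis; with |PL| = 28.9, L = (11.11, -10.86). Then |QL| = |L − Q| = 7.171.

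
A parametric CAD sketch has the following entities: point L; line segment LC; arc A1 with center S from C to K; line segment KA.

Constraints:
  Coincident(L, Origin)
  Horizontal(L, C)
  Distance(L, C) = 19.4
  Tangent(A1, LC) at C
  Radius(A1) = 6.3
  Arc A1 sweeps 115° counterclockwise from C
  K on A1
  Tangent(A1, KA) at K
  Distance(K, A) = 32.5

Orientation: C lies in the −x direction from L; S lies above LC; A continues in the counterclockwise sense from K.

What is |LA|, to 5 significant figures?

47.202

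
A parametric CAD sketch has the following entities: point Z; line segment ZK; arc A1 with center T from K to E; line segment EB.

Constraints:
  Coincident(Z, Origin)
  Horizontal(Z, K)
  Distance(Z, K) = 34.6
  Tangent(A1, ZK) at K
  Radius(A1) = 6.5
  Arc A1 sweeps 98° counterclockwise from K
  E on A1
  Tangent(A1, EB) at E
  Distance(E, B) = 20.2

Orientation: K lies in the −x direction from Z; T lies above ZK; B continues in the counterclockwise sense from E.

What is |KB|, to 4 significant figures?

27.65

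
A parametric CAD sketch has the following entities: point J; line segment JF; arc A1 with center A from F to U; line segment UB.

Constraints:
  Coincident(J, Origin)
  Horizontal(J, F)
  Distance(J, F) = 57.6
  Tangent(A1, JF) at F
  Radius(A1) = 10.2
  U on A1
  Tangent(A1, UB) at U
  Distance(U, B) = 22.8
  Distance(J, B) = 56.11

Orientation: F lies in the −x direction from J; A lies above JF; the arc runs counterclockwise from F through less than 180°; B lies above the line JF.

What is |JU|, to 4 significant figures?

48.37

J is at the origin; JF is horizontal with |JF| = 57.6 and F on the −x side, so F = (-57.60, 0.000). A1 meets JF tangentially, so AF is at right angles to JF, so A = F + (0, 10.2) = (-57.60, 10.20). Since AU ⟂ UB (tangency), |AB| = √(10.2² + 22.8²) = 24.98 regardless of where U sits on A1. So B lies on both circle(J, 56.11) and circle(A, 24.98); the above-JF intersection is B = (-45.90, 32.27). U is the foot of the tangent from B: U = (-47.42, 9.520).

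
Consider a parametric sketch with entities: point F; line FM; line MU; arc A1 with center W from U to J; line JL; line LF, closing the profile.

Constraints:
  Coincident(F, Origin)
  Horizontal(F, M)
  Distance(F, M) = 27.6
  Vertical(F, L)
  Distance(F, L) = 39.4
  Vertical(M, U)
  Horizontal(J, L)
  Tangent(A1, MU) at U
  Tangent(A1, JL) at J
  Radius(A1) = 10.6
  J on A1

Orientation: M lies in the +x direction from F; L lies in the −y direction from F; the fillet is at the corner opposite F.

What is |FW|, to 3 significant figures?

33.4

F is at the origin; FM is horizontal with |FM| = 27.6 and M on the +x side, so M = (27.6, 0.00). F and L share the same x with |FL| = 39.4 and L on the −y side, so L = (0.00, -39.4). The virtual corner opposite F is at (27.6, -39.4). The tangent condition forces WU to be normal to MU and A1 meets JL tangentially, so WJ is at right angles to JL, with radius 10.6, so the center W sits 10.6 in from both sides at W = (17.0, -28.8). Then |FW| = |W − F| = 33.4.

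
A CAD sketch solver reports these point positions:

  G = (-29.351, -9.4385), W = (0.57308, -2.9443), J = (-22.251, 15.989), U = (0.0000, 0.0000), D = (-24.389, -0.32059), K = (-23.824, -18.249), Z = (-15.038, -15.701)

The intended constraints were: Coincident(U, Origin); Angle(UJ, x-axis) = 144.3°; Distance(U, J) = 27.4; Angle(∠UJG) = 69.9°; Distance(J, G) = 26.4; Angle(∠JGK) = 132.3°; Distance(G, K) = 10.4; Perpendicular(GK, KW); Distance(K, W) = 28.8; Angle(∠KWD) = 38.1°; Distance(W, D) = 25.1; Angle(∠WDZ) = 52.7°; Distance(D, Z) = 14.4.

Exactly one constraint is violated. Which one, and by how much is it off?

Distance(D, Z) = 14.4 — off by 3.60.

U = (0.00, 0.00) ✓; UJ at 144.3° ✓; |UJ| = 27.40 ✓; ∠UJG = 69.90° ✓; |JG| = 26.40 ✓; ∠JGK = 132.3° ✓; |GK| = 10.40 ✓; ∠(GK, KW) = 90.00° ✓; |KW| = 28.80 ✓; ∠KWD = 38.10° ✓; |WD| = 25.10 ✓; ∠WDZ = 52.70° ✓; |DZ| = 18.00 ✗.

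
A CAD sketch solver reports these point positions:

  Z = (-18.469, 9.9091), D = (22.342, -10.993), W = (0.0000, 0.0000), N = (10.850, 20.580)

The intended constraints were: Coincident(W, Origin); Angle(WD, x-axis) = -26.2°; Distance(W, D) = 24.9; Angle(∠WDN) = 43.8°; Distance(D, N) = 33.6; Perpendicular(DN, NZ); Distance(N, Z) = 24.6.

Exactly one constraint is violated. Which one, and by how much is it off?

Distance(N, Z) = 24.6 — off by 6.60.

W = (0.00, 0.00) ✓; WD at -26.20° ✓; |WD| = 24.90 ✓; ∠WDN = 43.80° ✓; |DN| = 33.60 ✓; ∠(DN, NZ) = 90.00° ✓; |NZ| = 31.20 ✗.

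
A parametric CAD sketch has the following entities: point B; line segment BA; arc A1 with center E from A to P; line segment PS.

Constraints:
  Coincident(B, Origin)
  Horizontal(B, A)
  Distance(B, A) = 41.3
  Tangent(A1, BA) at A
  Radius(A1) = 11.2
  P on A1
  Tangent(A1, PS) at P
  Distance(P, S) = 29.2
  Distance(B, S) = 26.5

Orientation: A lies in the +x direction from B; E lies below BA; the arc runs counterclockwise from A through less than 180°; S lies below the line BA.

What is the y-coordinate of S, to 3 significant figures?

-23.4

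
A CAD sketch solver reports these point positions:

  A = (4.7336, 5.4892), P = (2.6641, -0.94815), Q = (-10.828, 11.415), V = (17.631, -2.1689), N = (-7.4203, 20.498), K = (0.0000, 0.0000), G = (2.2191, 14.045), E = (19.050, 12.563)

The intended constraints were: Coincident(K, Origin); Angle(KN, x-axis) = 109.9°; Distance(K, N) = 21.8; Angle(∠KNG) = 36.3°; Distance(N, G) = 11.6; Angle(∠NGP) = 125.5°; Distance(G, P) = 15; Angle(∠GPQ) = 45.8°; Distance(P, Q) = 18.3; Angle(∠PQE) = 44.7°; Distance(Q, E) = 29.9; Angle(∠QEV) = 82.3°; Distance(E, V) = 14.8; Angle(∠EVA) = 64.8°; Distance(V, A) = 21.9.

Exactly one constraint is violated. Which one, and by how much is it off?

Distance(V, A) = 21.9 — off by 6.90.

K = (0.00, 0.00) ✓; KN at 109.9° ✓; |KN| = 21.80 ✓; ∠KNG = 36.30° ✓; |NG| = 11.60 ✓; ∠NGP = 125.5° ✓; |GP| = 15.00 ✓; ∠GPQ = 45.80° ✓; |PQ| = 18.30 ✓; ∠PQE = 44.70° ✓; |QE| = 29.90 ✓; ∠QEV = 82.30° ✓; |EV| = 14.80 ✓; ∠EVA = 64.80° ✓; |VA| = 15.00 ✗.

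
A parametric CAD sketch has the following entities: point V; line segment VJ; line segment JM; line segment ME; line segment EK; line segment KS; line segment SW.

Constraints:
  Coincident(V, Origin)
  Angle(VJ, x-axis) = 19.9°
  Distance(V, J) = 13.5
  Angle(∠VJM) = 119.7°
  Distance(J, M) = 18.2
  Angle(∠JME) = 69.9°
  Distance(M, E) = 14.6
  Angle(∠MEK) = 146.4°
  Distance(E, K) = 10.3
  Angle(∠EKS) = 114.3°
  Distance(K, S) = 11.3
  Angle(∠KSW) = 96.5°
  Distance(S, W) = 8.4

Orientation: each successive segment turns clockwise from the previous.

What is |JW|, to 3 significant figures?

6.74

V is at the origin; VJ runs at 19.9° with length 13.5, so J = (12.7, 4.60). ∠VJM = 119.7° gives JM at -40.4° from the x-axis; with |JM| = 18.2, M = (26.6, -7.20). ∠JME = 69.9° gives ME at -150° from the x-axis; with |ME| = 14.6, E = (13.8, -14.4). ∠MEK = 146.4° gives EK at 176° from the x-axis; with |EK| = 10.3, K = (3.57, -13.7). ∠EKS = 114.3° gives KS at 110° from the x-axis; with |KS| = 11.3, S = (-0.329, -3.05). ∠KSW = 96.5° gives SW at 26.7° from the x-axis; with |SW| = 8.4, W = (7.18, 0.726). Then |JW| = |W − J| = 6.74.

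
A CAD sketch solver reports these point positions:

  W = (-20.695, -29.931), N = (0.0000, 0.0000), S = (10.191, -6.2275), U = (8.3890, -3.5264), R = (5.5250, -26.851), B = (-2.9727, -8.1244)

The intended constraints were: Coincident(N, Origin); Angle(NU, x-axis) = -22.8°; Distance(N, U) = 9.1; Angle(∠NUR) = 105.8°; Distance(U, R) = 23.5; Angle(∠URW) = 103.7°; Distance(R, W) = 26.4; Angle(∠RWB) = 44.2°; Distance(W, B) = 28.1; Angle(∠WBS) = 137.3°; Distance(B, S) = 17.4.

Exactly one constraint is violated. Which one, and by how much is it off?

Distance(B, S) = 17.4 — off by 4.10.

N = (0.00, 0.00) ✓; NU at -22.80° ✓; |NU| = 9.100 ✓; ∠NUR = 105.8° ✓; |UR| = 23.50 ✓; ∠URW = 103.7° ✓; |RW| = 26.40 ✓; ∠RWB = 44.20° ✓; |WB| = 28.10 ✓; ∠WBS = 137.3° ✓; |BS| = 13.30 ✗.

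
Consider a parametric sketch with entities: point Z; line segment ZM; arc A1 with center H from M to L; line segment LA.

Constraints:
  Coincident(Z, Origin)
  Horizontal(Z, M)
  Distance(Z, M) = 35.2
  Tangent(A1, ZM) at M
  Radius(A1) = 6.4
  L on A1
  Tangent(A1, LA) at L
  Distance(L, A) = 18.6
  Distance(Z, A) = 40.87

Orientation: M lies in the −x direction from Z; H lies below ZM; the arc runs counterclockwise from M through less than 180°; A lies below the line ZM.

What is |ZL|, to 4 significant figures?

41.88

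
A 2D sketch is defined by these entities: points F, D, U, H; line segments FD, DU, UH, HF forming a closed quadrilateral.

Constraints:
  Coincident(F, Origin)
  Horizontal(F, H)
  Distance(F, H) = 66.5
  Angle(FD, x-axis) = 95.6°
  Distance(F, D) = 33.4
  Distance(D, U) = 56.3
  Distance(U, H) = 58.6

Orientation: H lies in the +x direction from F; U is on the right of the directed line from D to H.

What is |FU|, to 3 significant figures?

24.1

Checks: |DU| = 56.30 ✓; |UH| = 58.60 ✓.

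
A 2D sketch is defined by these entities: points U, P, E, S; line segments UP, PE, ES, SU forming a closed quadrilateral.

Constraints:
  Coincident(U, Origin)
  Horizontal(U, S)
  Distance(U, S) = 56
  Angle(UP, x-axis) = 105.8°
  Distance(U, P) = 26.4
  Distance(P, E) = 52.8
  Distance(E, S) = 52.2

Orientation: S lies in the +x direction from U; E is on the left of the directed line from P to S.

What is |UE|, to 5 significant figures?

63.558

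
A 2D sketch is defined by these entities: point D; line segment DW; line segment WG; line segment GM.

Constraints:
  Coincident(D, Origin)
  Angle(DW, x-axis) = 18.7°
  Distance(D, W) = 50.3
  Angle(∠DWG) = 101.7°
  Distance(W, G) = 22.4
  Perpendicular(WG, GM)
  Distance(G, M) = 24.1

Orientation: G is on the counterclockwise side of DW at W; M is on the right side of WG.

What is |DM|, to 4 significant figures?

80.27

D is at the origin; DW runs at 18.7° with length 50.3, so W = 50.3·(cos 18.7°, sin 18.7°) = (47.64, 16.13). ∠DWG = 101.7°, so WG runs at 18.7° + (180° − 101.7°) = 97.00° from the x-axis; with |WG| = 22.4, G = W + 22.4·(cos 97.00°, sin 97.00°) = (44.91, 38.36). WG ⟂ GM; with |GM| = 24.1 on the right of WG, M = G + 24.1·(0.9925, 0.1219) = (68.84, 41.30). Then |DM| = |M − D| = 80.27.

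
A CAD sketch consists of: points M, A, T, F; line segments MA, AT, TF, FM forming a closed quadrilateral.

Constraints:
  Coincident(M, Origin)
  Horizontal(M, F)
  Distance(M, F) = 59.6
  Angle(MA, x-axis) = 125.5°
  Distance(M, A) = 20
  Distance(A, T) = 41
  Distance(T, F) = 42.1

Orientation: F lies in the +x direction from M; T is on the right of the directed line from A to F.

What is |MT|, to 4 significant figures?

21.94

Checks: |AT| = 41.00 ✓; |TF| = 42.10 ✓.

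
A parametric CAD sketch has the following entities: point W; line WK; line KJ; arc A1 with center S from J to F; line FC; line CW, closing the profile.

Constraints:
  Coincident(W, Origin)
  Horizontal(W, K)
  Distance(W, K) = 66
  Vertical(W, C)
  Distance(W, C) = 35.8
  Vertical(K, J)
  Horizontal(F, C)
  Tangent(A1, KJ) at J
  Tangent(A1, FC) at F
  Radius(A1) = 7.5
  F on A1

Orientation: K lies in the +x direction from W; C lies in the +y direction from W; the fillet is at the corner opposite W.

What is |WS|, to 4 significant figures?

64.99

WC is vertical with |WC| = 35.8 and C on the +y side, so C = (0.000, 35.80). The virtual corner opposite W is at (66.00, 35.80). The tangent condition forces SJ to be normal to KJ and since A1 is tangent to FC there, SF ⟂ FC, with radius 7.5, so the center S sits 7.5 in from both sides at S = (58.50, 28.30). Then |WS| = |S − W| = 64.99.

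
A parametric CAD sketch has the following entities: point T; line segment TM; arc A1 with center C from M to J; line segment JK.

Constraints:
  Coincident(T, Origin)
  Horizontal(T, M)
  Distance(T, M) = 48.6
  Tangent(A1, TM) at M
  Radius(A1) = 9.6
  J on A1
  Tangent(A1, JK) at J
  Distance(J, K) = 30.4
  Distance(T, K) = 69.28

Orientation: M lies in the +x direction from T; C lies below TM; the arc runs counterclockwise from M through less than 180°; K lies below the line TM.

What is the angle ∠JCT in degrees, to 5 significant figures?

42.414°

Checks: |CJ| = 9.600 ✓; ∠(CJ, JK) = 90.00° ✓; |JK| = 30.40 ✓; |TK| = 69.28 ✓.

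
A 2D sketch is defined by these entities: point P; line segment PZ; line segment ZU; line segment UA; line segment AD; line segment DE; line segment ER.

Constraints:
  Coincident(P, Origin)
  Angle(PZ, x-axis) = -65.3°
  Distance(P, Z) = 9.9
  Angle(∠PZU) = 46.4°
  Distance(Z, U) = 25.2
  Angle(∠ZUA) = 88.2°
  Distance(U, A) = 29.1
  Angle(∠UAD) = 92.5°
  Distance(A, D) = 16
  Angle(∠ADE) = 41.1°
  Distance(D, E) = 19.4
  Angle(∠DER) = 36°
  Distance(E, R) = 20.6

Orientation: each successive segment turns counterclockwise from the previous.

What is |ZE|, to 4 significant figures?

28.02

∠UAD = 92.5° gives AD at -112.4° from the x-axis; with |AD| = 16.0, D = (-20.01, 9.532). ∠ADE = 41.1° gives DE at 26.50° from the x-axis; with |DE| = 19.4, E = (-2.643, 18.19). Then |ZE| = |E − Z| = 28.02.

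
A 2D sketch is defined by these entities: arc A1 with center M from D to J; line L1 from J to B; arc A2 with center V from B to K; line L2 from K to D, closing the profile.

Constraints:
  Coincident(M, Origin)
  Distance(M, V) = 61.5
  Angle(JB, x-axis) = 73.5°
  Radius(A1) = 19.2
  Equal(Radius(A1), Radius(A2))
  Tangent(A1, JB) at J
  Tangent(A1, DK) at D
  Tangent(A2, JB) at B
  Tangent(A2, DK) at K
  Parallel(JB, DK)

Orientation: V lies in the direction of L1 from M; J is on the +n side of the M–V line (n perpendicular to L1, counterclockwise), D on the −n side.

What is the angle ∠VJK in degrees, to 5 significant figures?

14.642°

Tangency of A1 to both parallel lines with radius 19.2 puts J and D at M ± 19.2·n: J = (-18.409, 5.4531), D = (18.409, -5.4531). Equal radii place B and K the same way about V: B = V + 19.2·n = (-0.94240, 64.421), K = V − 19.2·n = (35.876, 53.514). Then cos ∠VJK = JV·JK / (|JV||JK|), giving 14.642°.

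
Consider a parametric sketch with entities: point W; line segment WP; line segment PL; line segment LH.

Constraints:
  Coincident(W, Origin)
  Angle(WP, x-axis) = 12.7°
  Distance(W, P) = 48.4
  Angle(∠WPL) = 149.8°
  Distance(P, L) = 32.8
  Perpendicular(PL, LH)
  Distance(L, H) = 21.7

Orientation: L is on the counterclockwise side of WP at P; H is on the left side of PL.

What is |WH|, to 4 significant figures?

74.68

W is at the origin; WP runs at 12.7° with length 48.4, so P = 48.4·(cos 12.7°, sin 12.7°) = (47.22, 10.64). ∠WPL = 149.8°, so PL runs at 12.7° + (180° − 149.8°) = 42.90° from the x-axis; with |PL| = 32.8, L = P + 32.8·(cos 42.90°, sin 42.90°) = (71.24, 32.97). The perpendicularity gives LH at right angles to PL; with |LH| = 21.7 on the left of PL, H = L + 21.7·(-0.6807, 0.7325) = (56.47, 48.86). Then |WH| = |H − W| = 74.68.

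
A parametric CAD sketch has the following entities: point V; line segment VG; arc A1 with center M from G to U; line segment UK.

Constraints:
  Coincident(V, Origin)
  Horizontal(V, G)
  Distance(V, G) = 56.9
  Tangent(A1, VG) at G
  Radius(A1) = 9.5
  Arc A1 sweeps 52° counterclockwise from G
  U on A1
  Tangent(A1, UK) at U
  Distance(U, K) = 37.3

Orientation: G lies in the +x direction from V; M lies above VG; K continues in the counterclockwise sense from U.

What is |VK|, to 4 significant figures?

93.39

On A1, G sits at bearing -90° from M; a 52° counterclockwise sweep puts U at bearing -38°, so U = M + 9.5·(cos -38°, sin -38°) = (64.39, 3.651). Since A1 is tangent to UK there, MU ⟂ UK, so UK runs along (−sin -38°, cos -38°); with |UK| = 37.3, K = (87.35, 33.04). Then |VK| = |K − V| = 93.39.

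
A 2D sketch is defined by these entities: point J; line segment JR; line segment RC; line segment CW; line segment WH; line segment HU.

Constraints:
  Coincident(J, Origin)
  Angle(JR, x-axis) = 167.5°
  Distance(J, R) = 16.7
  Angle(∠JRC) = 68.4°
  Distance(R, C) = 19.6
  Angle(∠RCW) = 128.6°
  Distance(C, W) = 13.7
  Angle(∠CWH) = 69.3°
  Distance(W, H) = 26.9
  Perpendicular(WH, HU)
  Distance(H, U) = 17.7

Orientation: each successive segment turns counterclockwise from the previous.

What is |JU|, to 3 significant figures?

16.2

∠CWH = 69.3° gives WH at 81.2° from the x-axis; with |WH| = 26.9, H = (2.83, 4.10). WH ⟂ HU, so HU runs at 171°; with |HU| = 17.7, U = (-14.7, 6.81). Then |JU| = |U − J| = 16.2.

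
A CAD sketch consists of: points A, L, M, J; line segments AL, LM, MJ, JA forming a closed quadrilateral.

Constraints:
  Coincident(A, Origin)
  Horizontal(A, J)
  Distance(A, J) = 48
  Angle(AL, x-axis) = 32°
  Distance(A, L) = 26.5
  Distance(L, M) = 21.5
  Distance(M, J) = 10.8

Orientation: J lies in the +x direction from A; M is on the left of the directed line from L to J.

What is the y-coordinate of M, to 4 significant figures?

9.845

A is at the origin; AJ is horizontal with |AJ| = 48.0 and J in +x, so J = (48.0, 0). AL runs at 32.0° with |AL| = 26.5, so L = (22.47, 14.04). M is determined by |LM| = 21.5 and |MJ| = 10.8 together: it lies at the intersection of circle(L, 21.5) and circle(J, 10.8). With |LJ| = 29.13, the foot of the radical line on LJ is 20.50 from L and the perpendicular offset is √(21.5² − 20.50²) = 6.485. Taking the left-of-LJ solution: M = (43.56, 9.845).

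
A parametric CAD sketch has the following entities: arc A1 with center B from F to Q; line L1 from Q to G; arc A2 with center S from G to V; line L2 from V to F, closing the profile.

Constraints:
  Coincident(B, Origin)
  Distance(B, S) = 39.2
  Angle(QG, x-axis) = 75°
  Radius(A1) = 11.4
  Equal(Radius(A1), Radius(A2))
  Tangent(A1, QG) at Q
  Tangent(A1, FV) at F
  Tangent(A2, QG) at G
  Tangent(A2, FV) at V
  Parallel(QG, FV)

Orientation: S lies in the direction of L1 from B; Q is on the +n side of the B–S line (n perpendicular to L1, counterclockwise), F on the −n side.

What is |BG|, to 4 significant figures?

40.82

The slot axis is L1's direction at 75.0°, so u = (cos 75.0°, sin 75.0°) = (0.2588, 0.9659) and n = (−sin 75.0°, cos 75.0°) = (-0.9659, 0.2588). B is at the origin and S lies 39.2 along u from B, so S = 39.2·u = (10.15, 37.86). Tangency of A1 to both parallel lines with radius 11.4 puts Q and F at B ± 11.4·n: Q = (-11.01, 2.951), F = (11.01, -2.951). Equal radii place G and V the same way about S: G = S + 11.4·n = (-0.8658, 40.81), V = S − 11.4·n = (21.16, 34.91). Then |BG| = |G − B| = 40.82.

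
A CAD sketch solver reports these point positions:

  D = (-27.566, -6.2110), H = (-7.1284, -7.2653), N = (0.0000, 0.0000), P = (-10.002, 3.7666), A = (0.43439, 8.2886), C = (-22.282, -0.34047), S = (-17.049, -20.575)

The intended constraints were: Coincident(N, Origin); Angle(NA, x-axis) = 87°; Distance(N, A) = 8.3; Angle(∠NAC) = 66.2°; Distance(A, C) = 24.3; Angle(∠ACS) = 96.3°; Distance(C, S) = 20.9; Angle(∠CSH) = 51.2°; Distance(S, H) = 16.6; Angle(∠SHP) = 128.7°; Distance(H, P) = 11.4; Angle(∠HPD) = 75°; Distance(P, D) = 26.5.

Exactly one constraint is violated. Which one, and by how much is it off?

Distance(P, D) = 26.5 — off by 6.30.

N = (0.00, 0.00) ✓; NA at 87.00° ✓; |NA| = 8.300 ✓; ∠NAC = 66.20° ✓; |AC| = 24.30 ✓; ∠ACS = 96.30° ✓; |CS| = 20.90 ✓; ∠CSH = 51.20° ✓; |SH| = 16.60 ✓; ∠SHP = 128.7° ✓; |HP| = 11.40 ✓; ∠HPD = 75.00° ✓; |PD| = 20.20 ✗.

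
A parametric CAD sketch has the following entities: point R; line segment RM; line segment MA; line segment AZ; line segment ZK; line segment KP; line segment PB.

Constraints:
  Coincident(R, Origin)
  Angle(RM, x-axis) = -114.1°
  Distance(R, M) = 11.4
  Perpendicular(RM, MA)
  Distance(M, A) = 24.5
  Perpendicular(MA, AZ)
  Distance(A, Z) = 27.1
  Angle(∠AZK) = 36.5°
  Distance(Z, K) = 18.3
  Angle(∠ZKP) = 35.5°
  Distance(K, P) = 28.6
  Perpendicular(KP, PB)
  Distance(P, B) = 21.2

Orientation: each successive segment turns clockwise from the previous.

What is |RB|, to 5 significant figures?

45.534

R is at the origin; RM runs at -114.1° with length 11.4, so M = (-4.6550, -10.406). RM is perpendicular to MA, so MA runs at 155.90°; with |MA| = 24.5, A = (-27.019, -0.40221). MA is perpendicular to AZ, so AZ runs at 65.900°; with |AZ| = 27.1, Z = (-15.954, 24.336). ∠AZK = 36.5° gives ZK at -77.600° from the x-axis; with |ZK| = 18.3, K = (-12.024, 6.4625). ∠ZKP = 35.5° gives KP at 137.90° from the x-axis; with |KP| = 28.6, P = (-33.245, 25.637). KP is perpendicular to PB, so PB runs at 47.900°; with |PB| = 21.2, B = (-19.031, 41.367). Then |RB| = |B − R| = 45.534.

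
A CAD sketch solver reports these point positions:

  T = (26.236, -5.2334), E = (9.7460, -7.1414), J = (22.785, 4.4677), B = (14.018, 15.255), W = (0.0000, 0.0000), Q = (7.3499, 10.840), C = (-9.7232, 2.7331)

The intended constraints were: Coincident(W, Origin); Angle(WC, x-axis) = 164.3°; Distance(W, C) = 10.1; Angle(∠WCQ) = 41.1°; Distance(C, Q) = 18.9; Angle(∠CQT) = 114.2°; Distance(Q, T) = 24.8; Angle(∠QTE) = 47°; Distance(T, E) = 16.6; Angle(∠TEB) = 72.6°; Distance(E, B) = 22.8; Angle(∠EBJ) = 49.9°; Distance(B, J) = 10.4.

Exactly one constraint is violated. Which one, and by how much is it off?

Distance(B, J) = 10.4 — off by 3.50.

W = (0.00, 0.00) ✓; WC at 164.3° ✓; |WC| = 10.10 ✓; ∠WCQ = 41.10° ✓; |CQ| = 18.90 ✓; ∠CQT = 114.2° ✓; |QT| = 24.80 ✓; ∠QTE = 47.00° ✓; |TE| = 16.60 ✓; ∠TEB = 72.60° ✓; |EB| = 22.80 ✓; ∠EBJ = 49.90° ✓; |BJ| = 13.90 ✗.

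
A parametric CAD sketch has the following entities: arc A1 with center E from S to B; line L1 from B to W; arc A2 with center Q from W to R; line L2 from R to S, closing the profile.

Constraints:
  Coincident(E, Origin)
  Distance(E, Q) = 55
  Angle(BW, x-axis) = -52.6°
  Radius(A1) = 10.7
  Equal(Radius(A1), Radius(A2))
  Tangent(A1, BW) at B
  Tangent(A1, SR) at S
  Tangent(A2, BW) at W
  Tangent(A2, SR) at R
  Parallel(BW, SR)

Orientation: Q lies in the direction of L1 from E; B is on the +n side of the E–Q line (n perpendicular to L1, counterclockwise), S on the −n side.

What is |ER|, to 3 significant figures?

56.0

Tangency of A1 to both parallel lines with radius 10.7 puts B and S at E ± 10.7·n: B = (8.50, 6.50), S = (-8.50, -6.50). Equal radii place W and R the same way about Q: W = Q + 10.7·n = (41.9, -37.2), R = Q − 10.7·n = (24.9, -50.2). Then |ER| = |R − E| = 56.0.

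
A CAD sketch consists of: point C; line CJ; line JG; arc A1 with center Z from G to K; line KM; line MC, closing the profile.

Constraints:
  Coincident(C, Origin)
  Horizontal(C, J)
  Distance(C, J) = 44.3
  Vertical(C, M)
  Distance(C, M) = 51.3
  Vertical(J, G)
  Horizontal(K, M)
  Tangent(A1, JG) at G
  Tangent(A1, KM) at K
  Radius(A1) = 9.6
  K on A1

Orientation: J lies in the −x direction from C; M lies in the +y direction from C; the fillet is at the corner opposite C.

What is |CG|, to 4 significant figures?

60.84

C is at the origin; C and J share the same y with |CJ| = 44.3 and J on the −x side, so J = (-44.30, 0.000). CM is vertical with |CM| = 51.3 and M on the +y side, so M = (0.000, 51.30). The virtual corner opposite C is at (-44.30, 51.30). Tangency of A1 to JG means the radius ZG is perpendicular to JG and since A1 is tangent to KM there, ZK ⟂ KM, with radius 9.6, so the center Z sits 9.6 in from both sides at Z = (-34.70, 41.70). That places the tangent points at G = (-44.30, 41.70) on JG and K = (-34.70, 51.30) on KM. Then |CG| = |G − C| = 60.84.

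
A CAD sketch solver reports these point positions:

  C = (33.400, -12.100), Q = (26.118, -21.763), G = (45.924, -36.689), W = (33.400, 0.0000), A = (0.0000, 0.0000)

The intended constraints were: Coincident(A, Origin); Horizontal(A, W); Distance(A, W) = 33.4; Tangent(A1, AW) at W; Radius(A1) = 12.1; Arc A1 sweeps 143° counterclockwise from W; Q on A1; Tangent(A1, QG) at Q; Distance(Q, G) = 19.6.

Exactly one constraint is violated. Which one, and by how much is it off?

Distance(Q, G) = 19.6 — off by 5.20.

A = (0.00, 0.00) ✓; A.y = 0.00, W.y = 0.00 ✓; |AW| = 33.40 ✓; ∠(CW, WA) = 90.00° ✓; |CW| = 12.10 ✓; bearing(C→Q) − bearing(C→W) = 143.0° ✓; |CQ| = 12.10 ✓; ∠(CQ, QG) = 90.00° ✓; |QG| = 24.80 ✗.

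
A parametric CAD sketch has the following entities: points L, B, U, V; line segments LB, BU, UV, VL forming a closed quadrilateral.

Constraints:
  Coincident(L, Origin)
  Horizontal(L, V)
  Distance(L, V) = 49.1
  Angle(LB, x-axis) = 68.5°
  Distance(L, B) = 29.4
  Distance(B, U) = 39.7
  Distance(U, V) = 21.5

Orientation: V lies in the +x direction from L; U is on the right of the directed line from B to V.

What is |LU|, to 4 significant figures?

30.14

Checks: |BU| = 39.70 ✓; |UV| = 21.50 ✓.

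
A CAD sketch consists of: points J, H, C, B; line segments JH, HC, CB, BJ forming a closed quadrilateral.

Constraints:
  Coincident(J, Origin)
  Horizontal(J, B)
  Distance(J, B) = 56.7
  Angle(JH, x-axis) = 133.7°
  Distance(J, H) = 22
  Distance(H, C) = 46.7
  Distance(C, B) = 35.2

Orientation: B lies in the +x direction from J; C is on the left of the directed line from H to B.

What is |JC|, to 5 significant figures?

38.974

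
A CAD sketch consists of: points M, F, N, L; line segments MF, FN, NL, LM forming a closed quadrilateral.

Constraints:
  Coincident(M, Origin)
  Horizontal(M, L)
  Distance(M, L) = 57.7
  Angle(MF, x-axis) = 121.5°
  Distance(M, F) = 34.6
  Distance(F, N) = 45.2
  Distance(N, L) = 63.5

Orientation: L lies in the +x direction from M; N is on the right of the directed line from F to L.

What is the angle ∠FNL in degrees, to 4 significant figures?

95.37°

M is at the origin; ML is horizontal with |ML| = 57.7 and L in +x, so L = (57.7, 0). MF runs at 121.5° with |MF| = 34.6, so F = (-18.08, 29.50). N is determined by |FN| = 45.2 and |NL| = 63.5 together: it lies at the intersection of circle(F, 45.2) and circle(L, 63.5). With |FL| = 81.32, the foot of the radical line on FL is 28.43 from F and the perpendicular offset is √(45.2² − 28.43²) = 35.14. Taking the right-of-FL solution: N = (-4.336, -13.56).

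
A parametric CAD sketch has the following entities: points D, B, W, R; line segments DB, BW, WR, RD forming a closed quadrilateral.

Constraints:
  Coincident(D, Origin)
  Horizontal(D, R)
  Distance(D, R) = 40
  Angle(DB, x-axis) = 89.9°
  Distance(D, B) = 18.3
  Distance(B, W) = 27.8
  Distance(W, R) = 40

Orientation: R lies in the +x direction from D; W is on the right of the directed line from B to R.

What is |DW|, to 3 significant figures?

9.55

D is at the origin; D and R share the same y with |DR| = 40.0 and R in +x, so R = (40.0, 0). DB runs at 89.9° with |DB| = 18.3, so B = (0.0319, 18.3). W is determined by |BW| = 27.8 and |WR| = 40.0 together: it lies at the intersection of circle(B, 27.8) and circle(R, 40.0). With |BR| = 44.0, the foot of the radical line on BR is 12.6 from B and the perpendicular offset is √(27.8² − 12.6²) = 24.8. Taking the right-of-BR solution: W = (1.14, -9.48).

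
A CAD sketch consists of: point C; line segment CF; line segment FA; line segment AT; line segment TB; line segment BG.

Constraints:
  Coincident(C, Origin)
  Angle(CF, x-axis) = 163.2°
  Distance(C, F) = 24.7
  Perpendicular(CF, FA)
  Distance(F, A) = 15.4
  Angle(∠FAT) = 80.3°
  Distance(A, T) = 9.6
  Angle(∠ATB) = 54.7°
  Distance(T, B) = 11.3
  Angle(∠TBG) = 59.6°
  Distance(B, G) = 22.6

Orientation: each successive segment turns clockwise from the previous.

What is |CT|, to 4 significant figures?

20.55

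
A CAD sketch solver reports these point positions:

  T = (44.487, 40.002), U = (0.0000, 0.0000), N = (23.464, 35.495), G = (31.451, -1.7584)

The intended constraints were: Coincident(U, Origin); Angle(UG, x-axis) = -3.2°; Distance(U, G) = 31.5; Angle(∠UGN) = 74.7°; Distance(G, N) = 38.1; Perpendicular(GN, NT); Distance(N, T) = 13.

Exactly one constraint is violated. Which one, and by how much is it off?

Distance(N, T) = 13 — off by 8.50.

U = (0.00, 0.00) ✓; UG at -3.200° ✓; |UG| = 31.50 ✓; ∠UGN = 74.70° ✓; |GN| = 38.10 ✓; ∠(GN, NT) = 90.00° ✓; |NT| = 21.50 ✗.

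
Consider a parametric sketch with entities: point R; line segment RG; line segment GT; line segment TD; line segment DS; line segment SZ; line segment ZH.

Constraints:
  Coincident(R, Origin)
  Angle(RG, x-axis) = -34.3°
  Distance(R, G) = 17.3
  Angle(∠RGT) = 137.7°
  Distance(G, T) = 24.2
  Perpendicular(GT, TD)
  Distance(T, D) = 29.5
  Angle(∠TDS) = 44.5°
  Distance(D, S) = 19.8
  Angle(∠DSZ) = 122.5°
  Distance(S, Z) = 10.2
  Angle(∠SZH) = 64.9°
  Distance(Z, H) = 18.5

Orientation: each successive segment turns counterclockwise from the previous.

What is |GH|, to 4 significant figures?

31.98

R is at the origin; RG runs at -34.3° with length 17.3, so G = (14.29, -9.749). ∠RGT = 137.7° gives GT at 8.000° from the x-axis; with |GT| = 24.2, T = (38.26, -6.381). GT ⟂ TD, so TD runs at 98.00°; with |TD| = 29.5, D = (34.15, 22.83). ∠TDS = 44.5° gives DS at -126.5° from the x-axis; with |DS| = 19.8, S = (22.37, 6.916). ∠DSZ = 122.5° gives SZ at -69.00° from the x-axis; with |SZ| = 10.2, Z = (26.03, -2.607). ∠SZH = 64.9° gives ZH at 46.10° from the x-axis; with |ZH| = 18.5, H = (38.86, 10.72). Then |GH| = |H − G| = 31.98.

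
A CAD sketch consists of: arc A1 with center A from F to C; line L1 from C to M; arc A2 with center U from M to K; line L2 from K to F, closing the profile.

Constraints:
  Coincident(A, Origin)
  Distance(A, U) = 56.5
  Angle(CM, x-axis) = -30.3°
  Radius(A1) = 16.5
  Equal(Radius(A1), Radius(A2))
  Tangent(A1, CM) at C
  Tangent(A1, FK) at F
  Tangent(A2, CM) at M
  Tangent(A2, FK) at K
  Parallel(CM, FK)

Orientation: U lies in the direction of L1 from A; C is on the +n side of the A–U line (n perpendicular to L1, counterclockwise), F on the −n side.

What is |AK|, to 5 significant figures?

58.860

Tangency of A1 to both parallel lines with radius 16.5 puts C and F at A ± 16.5·n: C = (8.3247, 14.246), F = (-8.3247, -14.246). Equal radii place M and K the same way about U: M = U + 16.5·n = (57.107, -14.260), K = U − 16.5·n = (40.457, -42.752). Then |AK| = |K − A| = 58.860.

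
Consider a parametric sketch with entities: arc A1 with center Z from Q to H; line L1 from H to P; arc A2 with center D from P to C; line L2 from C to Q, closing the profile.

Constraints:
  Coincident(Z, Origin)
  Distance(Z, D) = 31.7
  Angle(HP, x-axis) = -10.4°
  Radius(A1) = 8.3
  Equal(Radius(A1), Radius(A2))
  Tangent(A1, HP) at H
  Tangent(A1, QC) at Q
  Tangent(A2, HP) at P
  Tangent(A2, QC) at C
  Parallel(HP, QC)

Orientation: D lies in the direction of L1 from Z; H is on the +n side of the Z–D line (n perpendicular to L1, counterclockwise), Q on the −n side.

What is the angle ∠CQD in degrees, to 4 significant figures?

14.67°

Tangency of A1 to both parallel lines with radius 8.3 puts H and Q at Z ± 8.3·n: H = (1.498, 8.164), Q = (-1.498, -8.164). Equal radii place P and C the same way about D: P = D + 8.3·n = (32.68, 2.441), C = D − 8.3·n = (29.68, -13.89). Then cos ∠CQD = QC·QD / (|QC||QD|), giving 14.67°.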